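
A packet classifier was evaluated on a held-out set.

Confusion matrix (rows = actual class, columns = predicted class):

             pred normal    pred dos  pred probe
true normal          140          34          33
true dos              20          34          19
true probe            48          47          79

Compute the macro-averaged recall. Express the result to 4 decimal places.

Per-class recall (TP/(TP+FN)):
  normal: TP=140, FN=34+33=67 → 140/207 = 0.67633
  dos: TP=34, FN=20+19=39 → 34/73 = 0.46575
  probe: TP=79, FN=48+47=95 → 79/174 = 0.45402
Macro-recall = mean = (0.67633 + 0.46575 + 0.45402) / 3 = 0.5320

0.5320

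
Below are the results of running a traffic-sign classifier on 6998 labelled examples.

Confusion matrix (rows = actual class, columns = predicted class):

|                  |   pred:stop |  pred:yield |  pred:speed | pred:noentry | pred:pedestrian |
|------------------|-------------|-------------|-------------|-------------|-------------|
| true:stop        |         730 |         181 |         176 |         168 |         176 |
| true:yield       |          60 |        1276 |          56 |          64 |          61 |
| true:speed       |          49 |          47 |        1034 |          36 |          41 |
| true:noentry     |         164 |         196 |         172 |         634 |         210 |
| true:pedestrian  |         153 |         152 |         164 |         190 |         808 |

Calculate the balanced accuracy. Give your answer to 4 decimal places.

0.6439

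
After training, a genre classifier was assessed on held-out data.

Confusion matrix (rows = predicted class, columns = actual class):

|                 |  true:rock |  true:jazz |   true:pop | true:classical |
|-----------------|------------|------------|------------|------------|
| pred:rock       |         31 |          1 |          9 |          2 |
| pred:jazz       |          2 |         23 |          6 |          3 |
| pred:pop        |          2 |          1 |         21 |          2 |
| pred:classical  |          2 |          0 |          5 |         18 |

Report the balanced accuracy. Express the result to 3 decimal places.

Balanced accuracy = mean of per-class recall.
  rock: recall = 31/37 = 0.8378
  jazz: recall = 23/25 = 0.9200
  pop: recall = 21/41 = 0.5122
  classical: recall = 18/25 = 0.7200
Mean = (0.8378 + 0.9200 + 0.5122 + 0.7200) / 4 = 0.748

0.748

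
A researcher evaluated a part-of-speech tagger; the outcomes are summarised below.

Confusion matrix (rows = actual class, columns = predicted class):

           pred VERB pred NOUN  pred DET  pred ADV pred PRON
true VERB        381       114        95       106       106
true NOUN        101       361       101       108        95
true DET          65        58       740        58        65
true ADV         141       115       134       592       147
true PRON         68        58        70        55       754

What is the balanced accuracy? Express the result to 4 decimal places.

0.5943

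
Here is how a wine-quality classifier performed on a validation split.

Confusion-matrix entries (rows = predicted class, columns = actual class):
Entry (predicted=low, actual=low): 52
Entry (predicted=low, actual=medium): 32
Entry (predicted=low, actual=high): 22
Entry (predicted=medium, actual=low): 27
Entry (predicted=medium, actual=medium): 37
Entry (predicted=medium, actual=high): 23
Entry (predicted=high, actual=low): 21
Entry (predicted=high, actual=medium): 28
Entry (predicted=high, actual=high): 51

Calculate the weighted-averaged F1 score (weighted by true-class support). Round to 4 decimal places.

0.4760

Per-class F1 score (2·TP/(2·TP+FP+FN)):
  low: TP=52, FP=32+22=54, FN=27+21=48 → 104/206 = 0.50485
  medium: TP=37, FP=27+23=50, FN=32+28=60 → 74/184 = 0.40217
  high: TP=51, FP=21+28=49, FN=22+23=45 → 102/196 = 0.52041
Weighted-F1 score = Σ (supportᵢ/N)·F1 scoreᵢ with N=293: (100/293)·0.50485 + (97/293)·0.40217 + (96/293)·0.52041 = 0.4760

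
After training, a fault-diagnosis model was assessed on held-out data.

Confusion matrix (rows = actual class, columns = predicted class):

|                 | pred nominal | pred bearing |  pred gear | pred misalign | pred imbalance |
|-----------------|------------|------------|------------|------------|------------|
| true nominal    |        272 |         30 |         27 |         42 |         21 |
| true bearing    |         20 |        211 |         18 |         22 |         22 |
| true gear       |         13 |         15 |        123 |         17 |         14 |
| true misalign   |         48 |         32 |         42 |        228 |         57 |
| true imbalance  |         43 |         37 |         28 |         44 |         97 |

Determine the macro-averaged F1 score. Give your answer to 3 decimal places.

Per-class F1 score (2·TP/(2·TP+FP+FN)):
  nominal: TP=272, FP=20+13+48+43=124, FN=30+27+42+21=120 → 544/788 = 0.6904
  bearing: TP=211, FP=30+15+32+37=114, FN=20+18+22+22=82 → 422/618 = 0.6828
  gear: TP=123, FP=27+18+42+28=115, FN=13+15+17+14=59 → 246/420 = 0.5857
  misalign: TP=228, FP=42+22+17+44=125, FN=48+32+42+57=179 → 456/760 = 0.6000
  imbalance: TP=97, FP=21+22+14+57=114, FN=43+37+28+44=152 → 194/460 = 0.4217
Macro-F1 score = mean = (0.6904 + 0.6828 + 0.5857 + 0.6000 + 0.4217) / 5 = 0.596

0.596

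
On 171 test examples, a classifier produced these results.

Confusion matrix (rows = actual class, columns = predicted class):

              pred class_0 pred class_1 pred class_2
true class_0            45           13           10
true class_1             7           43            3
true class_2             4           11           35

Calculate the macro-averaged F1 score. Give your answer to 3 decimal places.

0.719

Per-class F1 score (2·TP/(2·TP+FP+FN)):
  class_0: TP=45, FP=7+4=11, FN=13+10=23 → 90/124 = 0.7258
  class_1: TP=43, FP=13+11=24, FN=7+3=10 → 86/120 = 0.7167
  class_2: TP=35, FP=10+3=13, FN=4+11=15 → 70/98 = 0.7143
Macro-F1 score = mean = (0.7258 + 0.7167 + 0.7143) / 3 = 0.719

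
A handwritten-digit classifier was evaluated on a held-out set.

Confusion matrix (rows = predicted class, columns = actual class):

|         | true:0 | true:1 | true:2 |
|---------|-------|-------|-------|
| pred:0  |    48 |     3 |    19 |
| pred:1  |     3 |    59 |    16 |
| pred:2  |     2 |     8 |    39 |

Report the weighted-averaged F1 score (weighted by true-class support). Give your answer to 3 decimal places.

Per-class F1 score (2·TP/(2·TP+FP+FN)):
  0: TP=48, FP=3+19=22, FN=3+2=5 → 96/123 = 0.7805
  1: TP=59, FP=3+16=19, FN=3+8=11 → 118/148 = 0.7973
  2: TP=39, FP=2+8=10, FN=19+16=35 → 78/123 = 0.6341
Weighted-F1 score = Σ (supportᵢ/N)·F1 scoreᵢ with N=197: (53/197)·0.7805 + (70/197)·0.7973 + (74/197)·0.6341 = 0.731

0.731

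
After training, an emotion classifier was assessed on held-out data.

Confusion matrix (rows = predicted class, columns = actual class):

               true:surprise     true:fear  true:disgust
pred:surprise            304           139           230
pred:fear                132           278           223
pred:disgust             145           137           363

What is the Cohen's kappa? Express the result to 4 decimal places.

Observed agreement pₒ = trace/N = 945/1951 = 0.48437
Expected agreement pₑ = Σ (rowᵢ·colᵢ)/N² = (581·673 + 554·633 + 816·645)/1951² = 0.33313
κ = (pₒ − pₑ)/(1 − pₑ) = (0.48437 − 0.33313)/(1 − 0.33313) = 0.2268

0.2268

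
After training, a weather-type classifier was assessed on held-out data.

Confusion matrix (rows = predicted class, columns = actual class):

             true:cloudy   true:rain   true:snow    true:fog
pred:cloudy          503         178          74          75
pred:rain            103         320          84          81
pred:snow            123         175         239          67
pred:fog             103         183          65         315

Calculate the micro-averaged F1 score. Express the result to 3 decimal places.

0.512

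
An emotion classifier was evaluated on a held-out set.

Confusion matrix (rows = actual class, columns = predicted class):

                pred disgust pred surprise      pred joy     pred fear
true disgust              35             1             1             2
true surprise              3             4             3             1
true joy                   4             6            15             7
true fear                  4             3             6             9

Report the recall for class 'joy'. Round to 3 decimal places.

0.469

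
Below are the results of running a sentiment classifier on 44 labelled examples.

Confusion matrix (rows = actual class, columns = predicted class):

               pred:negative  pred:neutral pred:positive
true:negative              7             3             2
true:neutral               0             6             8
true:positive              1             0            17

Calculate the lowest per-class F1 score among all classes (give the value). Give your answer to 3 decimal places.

Per-class F1 score (2·TP/(2·TP+FP+FN)):
  negative: TP=7, FP=0+1=1, FN=3+2=5 → 14/20 = 0.7000
  neutral: TP=6, FP=3+0=3, FN=0+8=8 → 12/23 = 0.5217
  positive: TP=17, FP=2+8=10, FN=1+0=1 → 34/45 = 0.7556
Lowest is class 'neutral' with F1 score = 0.522.

0.522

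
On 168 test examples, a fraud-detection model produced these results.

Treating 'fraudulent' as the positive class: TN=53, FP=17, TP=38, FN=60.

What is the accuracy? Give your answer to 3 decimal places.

0.542

Accuracy = (TP+TN)/N = (38+53)/168 = 0.542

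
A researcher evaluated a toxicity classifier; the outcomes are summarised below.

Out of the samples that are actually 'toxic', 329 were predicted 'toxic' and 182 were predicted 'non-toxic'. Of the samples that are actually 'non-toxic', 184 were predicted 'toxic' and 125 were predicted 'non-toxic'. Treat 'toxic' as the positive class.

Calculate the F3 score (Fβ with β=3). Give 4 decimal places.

Fβ = (1+β²)·TP / ((1+β²)·TP + β²·FN + FP), with β²=9
= 10·329 / (10·329 + 9·182 + 184) = 0.6436

0.6436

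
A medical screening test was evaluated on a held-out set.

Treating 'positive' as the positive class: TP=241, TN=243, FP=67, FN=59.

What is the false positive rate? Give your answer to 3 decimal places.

0.216

FPR = FP/(FP+TN) = 67/(67+243) = 0.216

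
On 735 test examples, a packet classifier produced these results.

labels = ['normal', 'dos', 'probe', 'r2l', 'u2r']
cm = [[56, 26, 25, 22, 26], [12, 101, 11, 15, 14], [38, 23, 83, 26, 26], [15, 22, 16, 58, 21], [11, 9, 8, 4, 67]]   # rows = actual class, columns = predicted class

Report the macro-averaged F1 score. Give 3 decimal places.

Per-class F1 score (2·TP/(2·TP+FP+FN)):
  normal: TP=56, FP=12+38+15+11=76, FN=26+25+22+26=99 → 112/287 = 0.3902
  dos: TP=101, FP=26+23+22+9=80, FN=12+11+15+14=52 → 202/334 = 0.6048
  probe: TP=83, FP=25+11+16+8=60, FN=38+23+26+26=113 → 166/339 = 0.4897
  r2l: TP=58, FP=22+15+26+4=67, FN=15+22+16+21=74 → 116/257 = 0.4514
  u2r: TP=67, FP=26+14+26+21=87, FN=11+9+8+4=32 → 134/253 = 0.5296
Macro-F1 score = mean = (0.3902 + 0.6048 + 0.4897 + 0.4514 + 0.5296) / 5 = 0.493

0.493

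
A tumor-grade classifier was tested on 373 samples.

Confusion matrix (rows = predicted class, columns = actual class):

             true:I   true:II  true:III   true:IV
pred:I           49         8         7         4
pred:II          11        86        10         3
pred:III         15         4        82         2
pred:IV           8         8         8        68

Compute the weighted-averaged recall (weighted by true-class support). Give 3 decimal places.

0.764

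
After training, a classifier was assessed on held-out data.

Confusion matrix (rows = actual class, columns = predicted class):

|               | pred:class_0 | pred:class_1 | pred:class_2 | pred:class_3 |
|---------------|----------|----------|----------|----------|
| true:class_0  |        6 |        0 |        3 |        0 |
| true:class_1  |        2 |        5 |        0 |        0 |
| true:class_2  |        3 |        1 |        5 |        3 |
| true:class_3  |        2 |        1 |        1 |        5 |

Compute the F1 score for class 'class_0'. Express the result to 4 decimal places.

Treat 'class_0' as positive and all other classes as negative.
F1 score = 2·TP/(2·TP+FP+FN).
class_0: TP=6, FP=2+3+2=7, FN=0+3+0=3 → 12/22 = 0.54545

0.5455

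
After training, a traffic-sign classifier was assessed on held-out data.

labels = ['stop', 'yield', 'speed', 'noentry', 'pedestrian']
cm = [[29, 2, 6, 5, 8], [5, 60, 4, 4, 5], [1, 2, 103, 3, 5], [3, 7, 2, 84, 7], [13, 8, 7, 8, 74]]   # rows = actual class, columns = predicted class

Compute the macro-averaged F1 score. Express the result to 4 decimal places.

0.7462

Per-class F1 score (2·TP/(2·TP+FP+FN)):
  stop: TP=29, FP=5+1+3+13=22, FN=2+6+5+8=21 → 58/101 = 0.57426
  yield: TP=60, FP=2+2+7+8=19, FN=5+4+4+5=18 → 120/157 = 0.76433
  speed: TP=103, FP=6+4+2+7=19, FN=1+2+3+5=11 → 206/236 = 0.87288
  noentry: TP=84, FP=5+4+3+8=20, FN=3+7+2+7=19 → 168/207 = 0.81159
  pedestrian: TP=74, FP=8+5+5+7=25, FN=13+8+7+8=36 → 148/209 = 0.70813
Macro-F1 score = mean = (0.57426 + 0.76433 + 0.87288 + 0.81159 + 0.70813) / 5 = 0.7462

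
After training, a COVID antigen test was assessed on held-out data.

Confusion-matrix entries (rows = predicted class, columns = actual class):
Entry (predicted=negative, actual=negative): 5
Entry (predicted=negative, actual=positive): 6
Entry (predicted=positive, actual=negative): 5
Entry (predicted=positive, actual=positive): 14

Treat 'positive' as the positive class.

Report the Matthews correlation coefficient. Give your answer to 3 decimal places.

MCC = (TP·TN − FP·FN) / √((TP+FP)(TP+FN)(TN+FP)(TN+FN))
Numerator = 14·5 − 5·6 = 40
Denominator = √(19·20·10·11) = √41800 = 204.4505
MCC = 40 / 204.4505 = 0.196

0.196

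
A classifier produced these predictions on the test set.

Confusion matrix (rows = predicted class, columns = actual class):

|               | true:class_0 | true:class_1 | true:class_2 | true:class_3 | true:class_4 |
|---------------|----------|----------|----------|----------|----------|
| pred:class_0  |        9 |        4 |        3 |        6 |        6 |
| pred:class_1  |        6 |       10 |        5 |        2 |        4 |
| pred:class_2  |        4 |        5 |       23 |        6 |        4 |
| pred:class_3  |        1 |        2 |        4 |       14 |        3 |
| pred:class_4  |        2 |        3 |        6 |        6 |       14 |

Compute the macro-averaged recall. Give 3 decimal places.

Per-class recall (TP/(TP+FN)):
  class_0: TP=9, FN=6+4+1+2=13 → 9/22 = 0.4091
  class_1: TP=10, FN=4+5+2+3=14 → 10/24 = 0.4167
  class_2: TP=23, FN=3+5+4+6=18 → 23/41 = 0.5610
  class_3: TP=14, FN=6+2+6+6=20 → 14/34 = 0.4118
  class_4: TP=14, FN=6+4+4+3=17 → 14/31 = 0.4516
Macro-recall = mean = (0.4091 + 0.4167 + 0.5610 + 0.4118 + 0.4516) / 5 = 0.450

0.450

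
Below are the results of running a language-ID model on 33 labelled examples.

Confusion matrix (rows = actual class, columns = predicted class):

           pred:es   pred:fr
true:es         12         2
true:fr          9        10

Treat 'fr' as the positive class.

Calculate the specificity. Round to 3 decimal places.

0.857

Specificity = TN/(TN+FP) = 12/(12+2) = 0.857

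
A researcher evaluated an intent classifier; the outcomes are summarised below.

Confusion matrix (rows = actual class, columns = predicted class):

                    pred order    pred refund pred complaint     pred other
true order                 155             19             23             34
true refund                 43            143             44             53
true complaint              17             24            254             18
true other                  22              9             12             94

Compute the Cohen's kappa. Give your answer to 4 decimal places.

0.5543

Observed agreement pₒ = trace/N = 646/964 = 0.67012
Expected agreement pₑ = Σ (rowᵢ·colᵢ)/N² = (231·237 + 283·195 + 313·333 + 137·199)/964² = 0.25979
κ = (pₒ − pₑ)/(1 − pₑ) = (0.67012 − 0.25979)/(1 − 0.25979) = 0.5543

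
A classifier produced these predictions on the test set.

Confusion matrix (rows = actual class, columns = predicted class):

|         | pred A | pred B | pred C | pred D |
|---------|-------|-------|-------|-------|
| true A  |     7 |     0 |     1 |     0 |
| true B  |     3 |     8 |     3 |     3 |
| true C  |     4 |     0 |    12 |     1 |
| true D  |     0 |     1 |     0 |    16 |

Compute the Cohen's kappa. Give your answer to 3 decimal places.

Observed agreement pₒ = trace/N = 43/59 = 0.7288
Expected agreement pₑ = Σ (rowᵢ·colᵢ)/N² = (8·14 + 17·9 + 17·16 + 17·20)/59² = 0.2519
κ = (pₒ − pₑ)/(1 − pₑ) = (0.7288 − 0.2519)/(1 − 0.2519) = 0.637

0.637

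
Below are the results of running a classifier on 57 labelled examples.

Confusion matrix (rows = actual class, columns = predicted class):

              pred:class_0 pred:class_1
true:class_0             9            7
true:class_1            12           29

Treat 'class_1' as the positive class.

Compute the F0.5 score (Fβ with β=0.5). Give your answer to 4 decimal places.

0.7838

Fβ = (1+β²)·TP / ((1+β²)·TP + β²·FN + FP), with β²=1/4
= 1.25·29 / (1.25·29 + 0.25·12 + 7) = 0.7838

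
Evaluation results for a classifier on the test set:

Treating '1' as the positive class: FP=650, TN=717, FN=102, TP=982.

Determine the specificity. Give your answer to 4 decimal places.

0.5245

Specificity = TN/(TN+FP) = 717/(717+650) = 0.5245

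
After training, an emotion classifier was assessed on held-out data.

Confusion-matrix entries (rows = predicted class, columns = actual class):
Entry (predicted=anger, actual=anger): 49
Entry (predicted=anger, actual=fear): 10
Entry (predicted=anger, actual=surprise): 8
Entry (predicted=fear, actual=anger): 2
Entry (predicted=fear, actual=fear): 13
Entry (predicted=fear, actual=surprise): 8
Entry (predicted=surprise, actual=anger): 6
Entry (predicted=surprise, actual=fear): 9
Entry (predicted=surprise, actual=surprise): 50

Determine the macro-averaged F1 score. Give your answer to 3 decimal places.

Per-class F1 score (2·TP/(2·TP+FP+FN)):
  anger: TP=49, FP=10+8=18, FN=2+6=8 → 98/124 = 0.7903
  fear: TP=13, FP=2+8=10, FN=10+9=19 → 26/55 = 0.4727
  surprise: TP=50, FP=6+9=15, FN=8+8=16 → 100/131 = 0.7634
Macro-F1 score = mean = (0.7903 + 0.4727 + 0.7634) / 3 = 0.675

0.675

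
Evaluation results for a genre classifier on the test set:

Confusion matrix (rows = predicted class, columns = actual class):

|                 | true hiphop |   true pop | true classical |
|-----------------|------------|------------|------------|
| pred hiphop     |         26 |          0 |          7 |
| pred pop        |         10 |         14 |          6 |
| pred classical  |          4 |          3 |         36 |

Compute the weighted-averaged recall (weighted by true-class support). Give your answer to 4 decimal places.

0.7170

Per-class recall (TP/(TP+FN)):
  hiphop: TP=26, FN=10+4=14 → 26/40 = 0.65000
  pop: TP=14, FN=0+3=3 → 14/17 = 0.82353
  classical: TP=36, FN=7+6=13 → 36/49 = 0.73469
Weighted-recall = Σ (supportᵢ/N)·recallᵢ with N=106: (40/106)·0.65000 + (17/106)·0.82353 + (49/106)·0.73469 = 0.7170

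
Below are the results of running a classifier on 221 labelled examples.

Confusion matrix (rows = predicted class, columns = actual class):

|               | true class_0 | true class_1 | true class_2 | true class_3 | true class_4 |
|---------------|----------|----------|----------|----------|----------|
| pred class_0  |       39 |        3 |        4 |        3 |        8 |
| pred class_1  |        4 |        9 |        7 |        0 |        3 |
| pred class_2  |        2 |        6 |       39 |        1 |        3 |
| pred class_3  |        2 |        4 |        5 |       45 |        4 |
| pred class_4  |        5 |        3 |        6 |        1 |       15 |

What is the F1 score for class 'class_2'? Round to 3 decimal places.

One-vs-rest for 'class_2': TP = diagonal; FP = other classes predicted 'class_2'; FN = 'class_2' predicted as other.
F1 score = 2·TP/(2·TP+FP+FN).
class_2: TP=39, FP=2+6+1+3=12, FN=4+7+5+6=22 → 78/112 = 0.6964

0.696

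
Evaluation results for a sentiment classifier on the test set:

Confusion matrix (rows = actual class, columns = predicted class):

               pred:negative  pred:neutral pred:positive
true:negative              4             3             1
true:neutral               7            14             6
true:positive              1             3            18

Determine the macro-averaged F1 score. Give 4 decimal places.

0.5872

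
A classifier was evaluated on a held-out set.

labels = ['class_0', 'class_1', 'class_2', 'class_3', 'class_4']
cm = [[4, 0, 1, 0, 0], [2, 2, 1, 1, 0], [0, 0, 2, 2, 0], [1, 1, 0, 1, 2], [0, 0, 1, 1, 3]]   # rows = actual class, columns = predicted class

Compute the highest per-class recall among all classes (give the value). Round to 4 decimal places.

0.8000

Per-class recall (TP/(TP+FN)):
  class_0: TP=4, FN=0+1+0+0=1 → 4/5 = 0.80000
  class_1: TP=2, FN=2+1+1+0=4 → 2/6 = 0.33333
  class_2: TP=2, FN=0+0+2+0=2 → 2/4 = 0.50000
  class_3: TP=1, FN=1+1+0+2=4 → 1/5 = 0.20000
  class_4: TP=3, FN=0+0+1+1=2 → 3/5 = 0.60000
Highest is class 'class_0' with recall = 0.8000.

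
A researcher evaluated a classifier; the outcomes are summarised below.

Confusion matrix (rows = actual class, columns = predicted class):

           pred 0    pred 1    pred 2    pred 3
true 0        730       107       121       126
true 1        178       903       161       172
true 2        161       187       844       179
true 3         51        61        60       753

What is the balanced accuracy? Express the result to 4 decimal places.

0.6854

Balanced accuracy = mean of per-class recall.
  0: recall = 730/1084 = 0.67343
  1: recall = 903/1414 = 0.63861
  2: recall = 844/1371 = 0.61561
  3: recall = 753/925 = 0.81405
Mean = (0.67343 + 0.63861 + 0.61561 + 0.81405) / 4 = 0.6854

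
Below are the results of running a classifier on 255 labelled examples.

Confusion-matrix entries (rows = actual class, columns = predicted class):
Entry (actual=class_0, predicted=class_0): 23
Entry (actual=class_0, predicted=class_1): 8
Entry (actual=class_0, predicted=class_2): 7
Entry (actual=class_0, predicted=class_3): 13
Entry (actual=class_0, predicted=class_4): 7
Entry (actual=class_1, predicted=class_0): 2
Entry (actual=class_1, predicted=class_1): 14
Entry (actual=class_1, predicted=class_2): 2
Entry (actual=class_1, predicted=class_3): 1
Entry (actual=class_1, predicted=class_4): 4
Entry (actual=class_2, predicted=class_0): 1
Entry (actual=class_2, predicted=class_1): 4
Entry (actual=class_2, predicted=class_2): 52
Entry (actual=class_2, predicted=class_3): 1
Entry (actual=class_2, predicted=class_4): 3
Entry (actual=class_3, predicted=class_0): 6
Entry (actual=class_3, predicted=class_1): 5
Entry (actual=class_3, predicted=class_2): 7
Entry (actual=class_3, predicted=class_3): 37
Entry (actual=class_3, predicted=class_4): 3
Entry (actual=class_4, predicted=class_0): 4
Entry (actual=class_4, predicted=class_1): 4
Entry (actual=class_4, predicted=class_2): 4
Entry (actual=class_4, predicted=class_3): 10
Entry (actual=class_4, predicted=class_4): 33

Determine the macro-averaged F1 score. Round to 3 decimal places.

0.600

Per-class F1 score (2·TP/(2·TP+FP+FN)):
  class_0: TP=23, FP=2+1+6+4=13, FN=8+7+13+7=35 → 46/94 = 0.4894
  class_1: TP=14, FP=8+4+5+4=21, FN=2+2+1+4=9 → 28/58 = 0.4828
  class_2: TP=52, FP=7+2+7+4=20, FN=1+4+1+3=9 → 104/133 = 0.7820
  class_3: TP=37, FP=13+1+1+10=25, FN=6+5+7+3=21 → 74/120 = 0.6167
  class_4: TP=33, FP=7+4+3+3=17, FN=4+4+4+10=22 → 66/105 = 0.6286
Macro-F1 score = mean = (0.4894 + 0.4828 + 0.7820 + 0.6167 + 0.6286) / 5 = 0.600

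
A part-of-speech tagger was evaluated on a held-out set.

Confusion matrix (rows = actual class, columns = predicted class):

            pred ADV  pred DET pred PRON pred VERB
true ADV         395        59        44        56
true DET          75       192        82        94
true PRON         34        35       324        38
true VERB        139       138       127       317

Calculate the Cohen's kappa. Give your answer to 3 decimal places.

0.428

Observed agreement pₒ = trace/N = 1228/2149 = 0.5714
Expected agreement pₑ = Σ (rowᵢ·colᵢ)/N² = (554·643 + 443·424 + 431·577 + 721·505)/2149² = 0.2505
κ = (pₒ − pₑ)/(1 − pₑ) = (0.5714 − 0.2505)/(1 − 0.2505) = 0.428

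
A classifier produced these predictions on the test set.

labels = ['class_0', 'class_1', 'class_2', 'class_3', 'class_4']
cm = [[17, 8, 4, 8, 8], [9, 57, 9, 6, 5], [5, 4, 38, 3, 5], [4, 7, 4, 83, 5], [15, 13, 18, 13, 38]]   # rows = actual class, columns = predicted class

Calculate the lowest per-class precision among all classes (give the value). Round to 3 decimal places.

Per-class precision (TP/(TP+FP)):
  class_0: TP=17, FP=9+5+4+15=33 → 17/50 = 0.3400
  class_1: TP=57, FP=8+4+7+13=32 → 57/89 = 0.6404
  class_2: TP=38, FP=4+9+4+18=35 → 38/73 = 0.5205
  class_3: TP=83, FP=8+6+3+13=30 → 83/113 = 0.7345
  class_4: TP=38, FP=8+5+5+5=23 → 38/61 = 0.6230
Lowest is class 'class_0' with precision = 0.340.

0.340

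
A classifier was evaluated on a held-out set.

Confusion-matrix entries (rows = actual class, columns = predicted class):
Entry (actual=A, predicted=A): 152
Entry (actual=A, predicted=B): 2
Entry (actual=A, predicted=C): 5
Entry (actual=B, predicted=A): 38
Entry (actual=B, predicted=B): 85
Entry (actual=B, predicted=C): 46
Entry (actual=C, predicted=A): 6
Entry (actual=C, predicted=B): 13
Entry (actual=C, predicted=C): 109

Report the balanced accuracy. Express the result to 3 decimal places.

0.770

Balanced accuracy = mean of per-class recall.
  A: recall = 152/159 = 0.9560
  B: recall = 85/169 = 0.5030
  C: recall = 109/128 = 0.8516
Mean = (0.9560 + 0.5030 + 0.8516) / 3 = 0.770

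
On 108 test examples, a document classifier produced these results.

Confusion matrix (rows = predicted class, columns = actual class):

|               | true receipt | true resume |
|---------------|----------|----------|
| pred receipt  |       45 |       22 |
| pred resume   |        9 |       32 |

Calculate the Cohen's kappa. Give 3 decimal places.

0.426

Observed agreement pₒ = trace/N = 77/108 = 0.7130
Expected agreement pₑ = Σ (rowᵢ·colᵢ)/N² = (54·67 + 54·41)/108² = 0.5000
κ = (pₒ − pₑ)/(1 − pₑ) = (0.7130 − 0.5000)/(1 − 0.5000) = 0.426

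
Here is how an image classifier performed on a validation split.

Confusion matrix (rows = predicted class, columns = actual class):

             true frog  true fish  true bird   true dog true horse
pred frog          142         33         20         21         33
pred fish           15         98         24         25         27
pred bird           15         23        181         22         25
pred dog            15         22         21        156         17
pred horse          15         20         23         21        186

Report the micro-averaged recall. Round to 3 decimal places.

0.636

Micro-averaging pools counts across classes: ΣTP=763, ΣFP=437, ΣFN=437.
Micro-recall = TP/(TP+FN) on pooled counts = 0.636 (equals overall accuracy in single-label multiclass).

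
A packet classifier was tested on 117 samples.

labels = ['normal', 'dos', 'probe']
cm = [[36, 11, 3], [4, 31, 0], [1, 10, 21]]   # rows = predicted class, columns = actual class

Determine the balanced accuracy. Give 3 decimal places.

0.783

Balanced accuracy = mean of per-class recall.
  normal: recall = 36/41 = 0.8780
  dos: recall = 31/52 = 0.5962
  probe: recall = 21/24 = 0.8750
Mean = (0.8780 + 0.5962 + 0.8750) / 3 = 0.783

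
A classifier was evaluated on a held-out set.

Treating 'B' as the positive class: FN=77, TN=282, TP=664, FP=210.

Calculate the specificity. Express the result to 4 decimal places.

Specificity = TN/(TN+FP) = 282/(282+210) = 0.5732

0.5732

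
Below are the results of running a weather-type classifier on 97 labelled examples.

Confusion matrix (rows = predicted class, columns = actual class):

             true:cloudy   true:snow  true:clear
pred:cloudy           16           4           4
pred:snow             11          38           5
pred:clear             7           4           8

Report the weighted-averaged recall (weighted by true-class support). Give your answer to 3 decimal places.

Per-class recall (TP/(TP+FN)):
  cloudy: TP=16, FN=11+7=18 → 16/34 = 0.4706
  snow: TP=38, FN=4+4=8 → 38/46 = 0.8261
  clear: TP=8, FN=4+5=9 → 8/17 = 0.4706
Weighted-recall = Σ (supportᵢ/N)·recallᵢ with N=97: (34/97)·0.4706 + (46/97)·0.8261 + (17/97)·0.4706 = 0.639

0.639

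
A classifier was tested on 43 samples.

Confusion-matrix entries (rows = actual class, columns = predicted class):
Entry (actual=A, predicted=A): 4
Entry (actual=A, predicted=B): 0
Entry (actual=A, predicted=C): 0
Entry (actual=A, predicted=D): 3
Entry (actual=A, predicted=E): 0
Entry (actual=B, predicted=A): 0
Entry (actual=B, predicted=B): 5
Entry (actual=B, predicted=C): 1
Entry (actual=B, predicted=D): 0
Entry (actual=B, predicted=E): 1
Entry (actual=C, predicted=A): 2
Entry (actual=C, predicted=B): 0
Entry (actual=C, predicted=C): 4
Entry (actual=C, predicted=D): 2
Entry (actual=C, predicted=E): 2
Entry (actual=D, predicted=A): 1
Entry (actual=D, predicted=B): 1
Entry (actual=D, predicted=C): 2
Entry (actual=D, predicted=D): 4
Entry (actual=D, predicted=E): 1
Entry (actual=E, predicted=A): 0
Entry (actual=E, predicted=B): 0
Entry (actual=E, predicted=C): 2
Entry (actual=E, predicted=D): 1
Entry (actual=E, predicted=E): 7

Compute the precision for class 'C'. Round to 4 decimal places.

0.4444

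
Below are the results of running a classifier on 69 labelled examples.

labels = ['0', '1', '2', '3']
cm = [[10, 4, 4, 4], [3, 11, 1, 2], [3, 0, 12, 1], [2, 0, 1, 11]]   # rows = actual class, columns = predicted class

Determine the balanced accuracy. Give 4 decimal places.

Balanced accuracy = mean of per-class recall.
  0: recall = 10/22 = 0.45455
  1: recall = 11/17 = 0.64706
  2: recall = 12/16 = 0.75000
  3: recall = 11/14 = 0.78571
Mean = (0.45455 + 0.64706 + 0.75000 + 0.78571) / 4 = 0.6593

0.6593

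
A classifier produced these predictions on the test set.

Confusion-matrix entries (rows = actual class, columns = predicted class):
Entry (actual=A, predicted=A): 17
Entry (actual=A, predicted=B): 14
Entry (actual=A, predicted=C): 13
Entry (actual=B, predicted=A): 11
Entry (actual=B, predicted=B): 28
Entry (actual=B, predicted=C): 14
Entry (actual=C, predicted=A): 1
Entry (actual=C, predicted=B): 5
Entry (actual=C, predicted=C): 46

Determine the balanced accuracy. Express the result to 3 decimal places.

Balanced accuracy = mean of per-class recall.
  A: recall = 17/44 = 0.3864
  B: recall = 28/53 = 0.5283
  C: recall = 46/52 = 0.8846
Mean = (0.3864 + 0.5283 + 0.8846) / 3 = 0.600

0.600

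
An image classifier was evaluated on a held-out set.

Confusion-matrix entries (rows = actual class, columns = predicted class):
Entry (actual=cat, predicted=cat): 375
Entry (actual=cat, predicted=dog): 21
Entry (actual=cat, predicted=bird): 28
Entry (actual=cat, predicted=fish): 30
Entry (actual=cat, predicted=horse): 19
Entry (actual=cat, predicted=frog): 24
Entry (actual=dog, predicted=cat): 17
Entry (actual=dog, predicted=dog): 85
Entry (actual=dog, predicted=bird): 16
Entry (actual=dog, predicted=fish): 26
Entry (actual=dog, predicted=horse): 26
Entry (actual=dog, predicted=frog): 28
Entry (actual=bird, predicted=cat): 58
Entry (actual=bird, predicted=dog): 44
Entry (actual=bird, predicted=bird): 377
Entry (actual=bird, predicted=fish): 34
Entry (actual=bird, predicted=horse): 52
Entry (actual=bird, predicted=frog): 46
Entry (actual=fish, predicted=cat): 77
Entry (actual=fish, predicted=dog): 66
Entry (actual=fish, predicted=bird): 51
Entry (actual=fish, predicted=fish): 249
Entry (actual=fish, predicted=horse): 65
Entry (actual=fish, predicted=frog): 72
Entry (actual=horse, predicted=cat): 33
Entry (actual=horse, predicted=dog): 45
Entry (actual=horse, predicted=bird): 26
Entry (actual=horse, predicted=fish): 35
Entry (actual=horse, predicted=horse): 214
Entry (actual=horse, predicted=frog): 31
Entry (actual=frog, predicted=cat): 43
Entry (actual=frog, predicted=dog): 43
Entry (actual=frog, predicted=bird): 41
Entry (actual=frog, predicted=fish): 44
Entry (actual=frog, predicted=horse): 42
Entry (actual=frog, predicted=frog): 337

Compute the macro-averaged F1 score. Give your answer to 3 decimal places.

Per-class F1 score (2·TP/(2·TP+FP+FN)):
  cat: TP=375, FP=17+58+77+33+43=228, FN=21+28+30+19+24=122 → 750/1100 = 0.6818
  dog: TP=85, FP=21+44+66+45+43=219, FN=17+16+26+26+28=113 → 170/502 = 0.3386
  bird: TP=377, FP=28+16+51+26+41=162, FN=58+44+34+52+46=234 → 754/1150 = 0.6557
  fish: TP=249, FP=30+26+34+35+44=169, FN=77+66+51+65+72=331 → 498/998 = 0.4990
  horse: TP=214, FP=19+26+52+65+42=204, FN=33+45+26+35+31=170 → 428/802 = 0.5337
  frog: TP=337, FP=24+28+46+72+31=201, FN=43+43+41+44+42=213 → 674/1088 = 0.6195
Macro-F1 score = mean = (0.6818 + 0.3386 + 0.6557 + 0.4990 + 0.5337 + 0.6195) / 6 = 0.555

0.555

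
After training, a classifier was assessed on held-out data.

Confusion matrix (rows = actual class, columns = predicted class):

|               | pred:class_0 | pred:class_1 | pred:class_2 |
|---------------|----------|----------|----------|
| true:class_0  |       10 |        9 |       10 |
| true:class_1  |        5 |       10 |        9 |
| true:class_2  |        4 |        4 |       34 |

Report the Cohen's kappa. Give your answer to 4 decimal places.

0.3162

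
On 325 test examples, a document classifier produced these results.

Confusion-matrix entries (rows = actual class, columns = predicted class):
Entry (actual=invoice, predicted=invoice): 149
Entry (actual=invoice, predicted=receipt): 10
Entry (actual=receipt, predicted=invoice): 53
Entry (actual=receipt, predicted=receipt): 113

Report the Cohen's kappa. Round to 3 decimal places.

0.614

Observed agreement pₒ = trace/N = 262/325 = 0.8062
Expected agreement pₑ = Σ (rowᵢ·colᵢ)/N² = (159·202 + 166·123)/325² = 0.4974
κ = (pₒ − pₑ)/(1 − pₑ) = (0.8062 − 0.4974)/(1 − 0.4974) = 0.614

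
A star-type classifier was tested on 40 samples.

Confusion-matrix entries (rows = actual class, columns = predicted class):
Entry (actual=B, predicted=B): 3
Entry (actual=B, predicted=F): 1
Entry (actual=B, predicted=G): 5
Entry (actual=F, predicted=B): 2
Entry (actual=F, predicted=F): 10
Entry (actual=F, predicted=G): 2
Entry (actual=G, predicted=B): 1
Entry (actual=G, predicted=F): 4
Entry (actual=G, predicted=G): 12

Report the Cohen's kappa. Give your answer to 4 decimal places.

Observed agreement pₒ = trace/N = 25/40 = 0.62500
Expected agreement pₑ = Σ (rowᵢ·colᵢ)/N² = (9·6 + 14·15 + 17·19)/40² = 0.36688
κ = (pₒ − pₑ)/(1 − pₑ) = (0.62500 − 0.36688)/(1 − 0.36688) = 0.4077

0.4077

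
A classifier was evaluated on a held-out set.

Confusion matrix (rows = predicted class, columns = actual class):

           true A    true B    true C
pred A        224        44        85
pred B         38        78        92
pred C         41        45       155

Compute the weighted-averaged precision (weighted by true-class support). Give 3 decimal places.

0.584

Per-class precision (TP/(TP+FP)):
  A: TP=224, FP=44+85=129 → 224/353 = 0.6346
  B: TP=78, FP=38+92=130 → 78/208 = 0.3750
  C: TP=155, FP=41+45=86 → 155/241 = 0.6432
Weighted-precision = Σ (supportᵢ/N)·precisionᵢ with N=802: (303/802)·0.6346 + (167/802)·0.3750 + (332/802)·0.6432 = 0.584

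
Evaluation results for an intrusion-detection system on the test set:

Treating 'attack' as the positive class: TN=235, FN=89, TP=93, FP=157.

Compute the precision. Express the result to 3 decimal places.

0.372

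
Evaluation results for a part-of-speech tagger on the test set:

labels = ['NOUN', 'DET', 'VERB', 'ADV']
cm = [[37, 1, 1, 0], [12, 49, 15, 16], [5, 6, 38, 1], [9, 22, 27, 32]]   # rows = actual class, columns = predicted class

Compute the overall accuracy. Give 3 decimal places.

Accuracy = trace / total = (37+49+38+32=156) / 271 = 156/271 = 0.576

0.576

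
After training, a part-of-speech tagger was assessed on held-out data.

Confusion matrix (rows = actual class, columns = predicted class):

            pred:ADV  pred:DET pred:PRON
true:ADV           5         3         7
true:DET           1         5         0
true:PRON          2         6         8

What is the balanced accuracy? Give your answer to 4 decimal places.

0.5556

Balanced accuracy = mean of per-class recall.
  ADV: recall = 5/15 = 0.33333
  DET: recall = 5/6 = 0.83333
  PRON: recall = 8/16 = 0.50000
Mean = (0.33333 + 0.83333 + 0.50000) / 3 = 0.5556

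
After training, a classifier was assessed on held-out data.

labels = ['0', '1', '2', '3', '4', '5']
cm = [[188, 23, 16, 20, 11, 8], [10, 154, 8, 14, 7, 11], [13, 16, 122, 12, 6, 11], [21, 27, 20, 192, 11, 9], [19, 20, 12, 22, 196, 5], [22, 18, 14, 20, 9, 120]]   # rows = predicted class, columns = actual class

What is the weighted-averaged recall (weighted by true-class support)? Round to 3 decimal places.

0.691

Per-class recall (TP/(TP+FN)):
  0: TP=188, FN=10+13+21+19+22=85 → 188/273 = 0.6886
  1: TP=154, FN=23+16+27+20+18=104 → 154/258 = 0.5969
  2: TP=122, FN=16+8+20+12+14=70 → 122/192 = 0.6354
  3: TP=192, FN=20+14+12+22+20=88 → 192/280 = 0.6857
  4: TP=196, FN=11+7+6+11+9=44 → 196/240 = 0.8167
  5: TP=120, FN=8+11+11+9+5=44 → 120/164 = 0.7317
Weighted-recall = Σ (supportᵢ/N)·recallᵢ with N=1407: (273/1407)·0.6886 + (258/1407)·0.5969 + (192/1407)·0.6354 + (280/1407)·0.6857 + (240/1407)·0.8167 + (164/1407)·0.7317 = 0.691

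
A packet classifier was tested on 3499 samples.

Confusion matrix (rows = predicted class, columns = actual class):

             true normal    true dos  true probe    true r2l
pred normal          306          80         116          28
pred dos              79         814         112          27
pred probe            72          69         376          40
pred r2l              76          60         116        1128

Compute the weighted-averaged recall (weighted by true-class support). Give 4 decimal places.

Per-class recall (TP/(TP+FN)):
  normal: TP=306, FN=79+72+76=227 → 306/533 = 0.57411
  dos: TP=814, FN=80+69+60=209 → 814/1023 = 0.79570
  probe: TP=376, FN=116+112+116=344 → 376/720 = 0.52222
  r2l: TP=1128, FN=28+27+40=95 → 1128/1223 = 0.92232
Weighted-recall = Σ (supportᵢ/N)·recallᵢ with N=3499: (533/3499)·0.57411 + (1023/3499)·0.79570 + (720/3499)·0.52222 + (1223/3499)·0.92232 = 0.7499

0.7499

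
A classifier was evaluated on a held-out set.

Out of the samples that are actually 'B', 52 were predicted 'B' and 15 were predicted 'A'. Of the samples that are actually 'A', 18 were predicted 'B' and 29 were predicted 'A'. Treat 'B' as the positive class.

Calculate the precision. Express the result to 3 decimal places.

0.743

Precision = TP/(TP+FP) = 52/(52+18) = 52/70 = 0.743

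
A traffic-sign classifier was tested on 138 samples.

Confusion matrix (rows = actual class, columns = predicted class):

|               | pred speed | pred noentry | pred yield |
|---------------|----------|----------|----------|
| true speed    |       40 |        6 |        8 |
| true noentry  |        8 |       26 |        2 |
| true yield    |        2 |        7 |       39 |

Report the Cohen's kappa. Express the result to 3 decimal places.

Observed agreement pₒ = trace/N = 105/138 = 0.7609
Expected agreement pₑ = Σ (rowᵢ·colᵢ)/N² = (54·50 + 36·39 + 48·49)/138² = 0.3390
κ = (pₒ − pₑ)/(1 − pₑ) = (0.7609 − 0.3390)/(1 − 0.3390) = 0.638

0.638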